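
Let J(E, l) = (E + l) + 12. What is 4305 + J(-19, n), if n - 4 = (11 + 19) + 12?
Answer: 4344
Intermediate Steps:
n = 46 (n = 4 + ((11 + 19) + 12) = 4 + (30 + 12) = 4 + 42 = 46)
J(E, l) = 12 + E + l
4305 + J(-19, n) = 4305 + (12 - 19 + 46) = 4305 + 39 = 4344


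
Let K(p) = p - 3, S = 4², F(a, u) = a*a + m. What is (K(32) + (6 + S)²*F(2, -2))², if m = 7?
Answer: 28654609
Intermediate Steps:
F(a, u) = 7 + a² (F(a, u) = a*a + 7 = a² + 7 = 7 + a²)
S = 16
K(p) = -3 + p
(K(32) + (6 + S)²*F(2, -2))² = ((-3 + 32) + (6 + 16)²*(7 + 2²))² = (29 + 22²*(7 + 4))² = (29 + 484*11)² = (29 + 5324)² = 5353² = 28654609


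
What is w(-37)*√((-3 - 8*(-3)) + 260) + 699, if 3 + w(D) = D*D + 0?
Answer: 699 + 1366*√281 ≈ 23597.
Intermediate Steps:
w(D) = -3 + D² (w(D) = -3 + (D*D + 0) = -3 + (D² + 0) = -3 + D²)
w(-37)*√((-3 - 8*(-3)) + 260) + 699 = (-3 + (-37)²)*√((-3 - 8*(-3)) + 260) + 699 = (-3 + 1369)*√((-3 + 24) + 260) + 699 = 1366*√(21 + 260) + 699 = 1366*√281 + 699 = 699 + 1366*√281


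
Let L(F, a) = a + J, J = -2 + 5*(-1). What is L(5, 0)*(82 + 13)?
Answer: -665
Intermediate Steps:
J = -7 (J = -2 - 5 = -7)
L(F, a) = -7 + a (L(F, a) = a - 7 = -7 + a)
L(5, 0)*(82 + 13) = (-7 + 0)*(82 + 13) = -7*95 = -665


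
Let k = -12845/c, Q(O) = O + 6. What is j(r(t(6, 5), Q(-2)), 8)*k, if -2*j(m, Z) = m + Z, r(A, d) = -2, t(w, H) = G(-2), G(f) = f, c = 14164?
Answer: 38535/14164 ≈ 2.7206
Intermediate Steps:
t(w, H) = -2
Q(O) = 6 + O
k = -12845/14164 ≈ -0.90688
j(m, Z) = -Z/2 - m/2 (j(m, Z) = -(m + Z)/2 = -(Z + m)/2 = -Z/2 - m/2)
j(r(t(6, 5), Q(-2)), 8)*k = (-1/2*8 - 1/2*(-2))*(-12845/14164) = (-4 + 1)*(-12845/14164) = -3*(-12845/14164) = 38535/14164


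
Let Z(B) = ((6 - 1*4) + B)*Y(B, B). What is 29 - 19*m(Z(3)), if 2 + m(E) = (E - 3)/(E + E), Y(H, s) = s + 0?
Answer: 297/5 ≈ 59.400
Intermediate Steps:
Y(H, s) = s
Z(B) = B*(2 + B) (Z(B) = ((6 - 1*4) + B)*B = ((6 - 4) + B)*B = (2 + B)*B = B*(2 + B))
m(E) = -2 + (-3 + E)/(2*E) (m(E) = -2 + (E - 3)/(E + E) = -2 + (-3 + E)/((2*E)) = -2 + (-3 + E)*(1/(2*E)) = -2 + (-3 + E)/(2*E))
29 - 19*m(Z(3)) = 29 - 57*(-1 - 3*(2 + 3))/(2*(3*(2 + 3))) = 29 - 57*(-1 - 3*5)/(2*(3*5)) = 29 - 57*(-1 - 1*15)/(2*15) = 29 - 57*(-1 - 15)/(2*15) = 29 - 57*(-16)/(2*15) = 29 - 19*(-8/5) = 29 + 152/5 = 297/5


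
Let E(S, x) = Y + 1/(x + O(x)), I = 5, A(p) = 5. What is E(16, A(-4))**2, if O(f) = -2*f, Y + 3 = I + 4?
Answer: 841/25 ≈ 33.640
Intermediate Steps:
Y = 6 (Y = -3 + (5 + 4) = -3 + 9 = 6)
E(S, x) = 6 - 1/x (E(S, x) = 6 + 1/(x - 2*x) = 6 + 1/(-x) = 6 - 1/x)
E(16, A(-4))**2 = (6 - 1/5)**2 = (29/5)**2 = 841/25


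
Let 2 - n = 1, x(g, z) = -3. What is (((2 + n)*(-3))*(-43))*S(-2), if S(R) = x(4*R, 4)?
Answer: -1161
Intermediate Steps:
n = 1 (n = 2 - 1*1 = 2 - 1 = 1)
S(R) = -3
(((2 + n)*(-3))*(-43))*S(-2) = (((2 + 1)*(-3))*(-43))*(-3) = ((3*(-3))*(-43))*(-3) = -9*(-43)*(-3) = 387*(-3) = -1161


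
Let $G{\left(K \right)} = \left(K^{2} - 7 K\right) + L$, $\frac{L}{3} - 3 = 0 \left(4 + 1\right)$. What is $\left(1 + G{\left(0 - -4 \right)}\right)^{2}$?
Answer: $4$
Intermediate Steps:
$L = 9$ ($L = 9 + 3 \cdot 0 \left(4 + 1\right) = 9 + 3 \cdot 0 \cdot 5 = 9 + 3 \cdot 0 = 9 + 0 = 9$)
$G{\left(K \right)} = 9 + K^{2} - 7 K$ ($G{\left(K \right)} = \left(K^{2} - 7 K\right) + 9 = 9 + K^{2} - 7 K$)
$\left(1 + G{\left(0 - -4 \right)}\right)^{2} = \left(1 + \left(9 + \left(0 - -4\right)^{2} - 7 \left(0 - -4\right)\right)\right)^{2} = \left(1 + \left(9 + \left(0 + 4\right)^{2} - 7 \left(0 + 4\right)\right)\right)^{2} = \left(1 + \left(9 + 4^{2} - 28\right)\right)^{2} = \left(1 + \left(9 + 16 - 28\right)\right)^{2} = \left(1 - 3\right)^{2} = \left(-2\right)^{2} = 4$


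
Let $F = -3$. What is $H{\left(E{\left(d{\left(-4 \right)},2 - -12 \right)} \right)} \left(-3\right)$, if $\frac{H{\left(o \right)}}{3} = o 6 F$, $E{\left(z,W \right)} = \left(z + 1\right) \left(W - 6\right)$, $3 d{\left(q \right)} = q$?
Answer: $-432$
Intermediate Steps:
$d{\left(q \right)} = \frac{q}{3}$
$E{\left(z,W \right)} = \left(1 + z\right) \left(-6 + W\right)$
$H{\left(o \right)} = - 54 o$ ($H{\left(o \right)} = 3 o 6 \left(-3\right) = 3 \cdot 6 o \left(-3\right) = 3 \left(- 18 o\right) = - 54 o$)
$H{\left(E{\left(d{\left(-4 \right)},2 - -12 \right)} \right)} \left(-3\right) = - 54 \left(-6 + \left(2 - -12\right) - 6 \cdot \frac{1}{3} \left(-4\right) + \left(2 - -12\right) \frac{1}{3} \left(-4\right)\right) \left(-3\right) = - 54 \left(-6 + \left(2 + 12\right) - -8 + \left(2 + 12\right) \left(- \frac{4}{3}\right)\right) \left(-3\right) = - 54 \left(-6 + 14 + 8 + 14 \left(- \frac{4}{3}\right)\right) \left(-3\right) = - 54 \left(-6 + 14 + 8 - \frac{56}{3}\right) \left(-3\right) = \left(-54\right) \left(- \frac{8}{3}\right) \left(-3\right) = 144 \left(-3\right) = -432$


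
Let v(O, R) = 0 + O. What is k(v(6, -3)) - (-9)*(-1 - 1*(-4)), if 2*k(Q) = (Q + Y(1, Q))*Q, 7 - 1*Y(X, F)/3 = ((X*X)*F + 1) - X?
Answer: 54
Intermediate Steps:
Y(X, F) = 18 + 3*X - 3*F*X² (Y(X, F) = 21 - 3*(((X*X)*F + 1) - X) = 21 - 3*((X²*F + 1) - X) = 21 - 3*((F*X² + 1) - X) = 21 - 3*((1 + F*X²) - X) = 21 - 3*(1 - X + F*X²) = 21 + (-3 + 3*X - 3*F*X²) = 18 + 3*X - 3*F*X²)
v(O, R) = O
k(Q) = Q*(21 - 2*Q)/2 (k(Q) = ((Q + (18 + 3*1 - 3*Q*1²))*Q)/2 = ((Q + (18 + 3 - 3*Q*1))*Q)/2 = ((Q + (18 + 3 - 3*Q))*Q)/2 = ((Q + (21 - 3*Q))*Q)/2 = ((21 - 2*Q)*Q)/2 = (Q*(21 - 2*Q))/2 = Q*(21 - 2*Q)/2)
k(v(6, -3)) - (-9)*(-1 - 1*(-4)) = (½)*6*(21 - 2*6) - (-9)*(-1 - 1*(-4)) = (½)*6*(21 - 12) - (-9)*(-1 + 4) = (½)*6*9 - (-9)*3 = 27 - 1*(-27) = 27 + 27 = 54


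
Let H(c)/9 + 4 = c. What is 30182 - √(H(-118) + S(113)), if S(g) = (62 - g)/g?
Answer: 30182 - 5*I*√561045/113 ≈ 30182.0 - 33.143*I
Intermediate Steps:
H(c) = -36 + 9*c
S(g) = (62 - g)/g
30182 - √(H(-118) + S(113)) = 30182 - √((-36 + 9*(-118)) + (62 - 1*113)/113) = 30182 - √((-36 - 1062) + (62 - 113)/113) = 30182 - √(-1098 + (1/113)*(-51)) = 30182 - √(-1098 - 51/113) = 30182 - √(-124125/113) = 30182 - 5*I*√561045/113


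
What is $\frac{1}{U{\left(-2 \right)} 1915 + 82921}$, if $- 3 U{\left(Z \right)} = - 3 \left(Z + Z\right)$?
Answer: $\frac{1}{75261} \approx 1.3287 \cdot 10^{-5}$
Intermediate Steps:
$U{\left(Z \right)} = 2 Z$ ($U{\left(Z \right)} = - \frac{\left(-3\right) \left(Z + Z\right)}{3} = - \frac{\left(-3\right) 2 Z}{3} = - \frac{\left(-6\right) Z}{3} = 2 Z$)
$\frac{1}{U{\left(-2 \right)} 1915 + 82921} = \frac{1}{2 \left(-2\right) 1915 + 82921} = \frac{1}{\left(-4\right) 1915 + 82921} = \frac{1}{-7660 + 82921} = \frac{1}{75261}$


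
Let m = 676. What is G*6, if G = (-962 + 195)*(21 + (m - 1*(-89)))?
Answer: -3617172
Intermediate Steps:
G = -602862 (G = (-962 + 195)*(21 + (676 - 1*(-89))) = -767*(21 + (676 + 89)) = -767*(21 + 765) = -767*786 = -602862)
G*6 = -602862*6 = -3617172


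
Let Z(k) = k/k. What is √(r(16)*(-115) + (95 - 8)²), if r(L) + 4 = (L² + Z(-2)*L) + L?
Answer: I*√25091 ≈ 158.4*I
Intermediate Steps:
Z(k) = 1
r(L) = -4 + L² + 2*L (r(L) = -4 + ((L² + 1*L) + L) = -4 + ((L² + L) + L) = -4 + ((L + L²) + L) = -4 + (L² + 2*L) = -4 + L² + 2*L)
√(r(16)*(-115) + (95 - 8)²) = √((-4 + 16² + 2*16)*(-115) + (95 - 8)²) = √((-4 + 256 + 32)*(-115) + 87²) = √(284*(-115) + 7569) = √(-32660 + 7569) = √(-25091) = I*√25091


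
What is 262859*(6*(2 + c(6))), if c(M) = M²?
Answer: 59931852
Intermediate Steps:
262859*(6*(2 + c(6))) = 262859*(6*(2 + 6²)) = 262859*(6*(2 + 36)) = 262859*(6*38) = 262859*228 = 59931852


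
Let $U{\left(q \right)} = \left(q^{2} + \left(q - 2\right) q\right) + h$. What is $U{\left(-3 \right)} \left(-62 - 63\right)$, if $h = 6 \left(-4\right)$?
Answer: $0$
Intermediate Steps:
$h = -24$
$U{\left(q \right)} = -24 + q^{2} + q \left(-2 + q\right)$ ($U{\left(q \right)} = \left(q^{2} + \left(q - 2\right) q\right) - 24 = \left(q^{2} + \left(-2 + q\right) q\right) - 24 = \left(q^{2} + q \left(-2 + q\right)\right) - 24 = -24 + q^{2} + q \left(-2 + q\right)$)
$U{\left(-3 \right)} \left(-62 - 63\right) = \left(-24 - -6 + 2 \left(-3\right)^{2}\right) \left(-62 - 63\right) = \left(-24 + 6 + 2 \cdot 9\right) \left(-125\right) = \left(-24 + 6 + 18\right) \left(-125\right) = 0 \left(-125\right) = 0$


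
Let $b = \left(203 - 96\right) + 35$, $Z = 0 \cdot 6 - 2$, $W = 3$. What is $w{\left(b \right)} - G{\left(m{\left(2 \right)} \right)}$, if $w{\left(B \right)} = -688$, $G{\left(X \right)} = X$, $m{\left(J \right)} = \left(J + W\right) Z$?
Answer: $-678$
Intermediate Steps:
$Z = -2$ ($Z = 0 - 2 = -2$)
$m{\left(J \right)} = -6 - 2 J$ ($m{\left(J \right)} = \left(J + 3\right) \left(-2\right) = \left(3 + J\right) \left(-2\right) = -6 - 2 J$)
$b = 142$ ($b = 107 + 35 = 142$)
$w{\left(b \right)} - G{\left(m{\left(2 \right)} \right)} = -688 - \left(-6 - 4\right) = -688 - -10 = -688 + 10 = -678$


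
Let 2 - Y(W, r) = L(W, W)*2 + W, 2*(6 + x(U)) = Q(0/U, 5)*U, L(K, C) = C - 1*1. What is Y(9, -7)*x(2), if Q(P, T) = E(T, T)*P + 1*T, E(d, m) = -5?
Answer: 23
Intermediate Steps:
L(K, C) = -1 + C (L(K, C) = C - 1 = -1 + C)
Q(P, T) = T - 5*P (Q(P, T) = -5*P + 1*T = -5*P + T = T - 5*P)
x(U) = -6 + 5*U/2 (x(U) = -6 + ((5 - 0/U)*U)/2 = -6 + ((5 - 5*0)*U)/2 = -6 + ((5 + 0)*U)/2 = -6 + (5*U)/2 = -6 + 5*U/2)
Y(W, r) = 4 - 3*W (Y(W, r) = 2 - ((-1 + W)*2 + W) = 2 - ((-2 + 2*W) + W) = 2 - (-2 + 3*W) = 2 + (2 - 3*W) = 4 - 3*W)
Y(9, -7)*x(2) = (4 - 3*9)*(-6 + (5/2)*2) = (4 - 27)*(-6 + 5) = -23*(-1) = 23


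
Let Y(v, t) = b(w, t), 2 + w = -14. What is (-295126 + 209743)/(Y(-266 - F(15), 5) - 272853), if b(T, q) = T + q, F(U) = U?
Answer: 85383/272864 ≈ 0.31291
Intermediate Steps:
w = -16 (w = -2 - 14 = -16)
Y(v, t) = -16 + t
(-295126 + 209743)/(Y(-266 - F(15), 5) - 272853) = (-295126 + 209743)/((-16 + 5) - 272853) = -85383/(-11 - 272853) = -85383/(-272864) = -85383*(-1/272864) = 85383/272864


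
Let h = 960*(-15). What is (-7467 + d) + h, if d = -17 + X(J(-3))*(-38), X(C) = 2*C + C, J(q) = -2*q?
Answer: -22568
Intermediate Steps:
X(C) = 3*C
d = -701 (d = -17 + (3*(-2*(-3)))*(-38) = -17 + (3*6)*(-38) = -17 + 18*(-38) = -17 - 684 = -701)
h = -14400
(-7467 + d) + h = (-7467 - 701) - 14400 = -8168 - 14400 = -22568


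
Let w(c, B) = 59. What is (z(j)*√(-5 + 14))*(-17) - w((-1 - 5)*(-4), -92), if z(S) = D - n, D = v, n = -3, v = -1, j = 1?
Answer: -161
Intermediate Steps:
D = -1
z(S) = 2 (z(S) = -1 - 1*(-3) = -1 + 3 = 2)
(z(j)*√(-5 + 14))*(-17) - w((-1 - 5)*(-4), -92) = (2*√(-5 + 14))*(-17) - 1*59 = (2*√9)*(-17) - 59 = (2*3)*(-17) - 59 = 6*(-17) - 59 = -102 - 59 = -161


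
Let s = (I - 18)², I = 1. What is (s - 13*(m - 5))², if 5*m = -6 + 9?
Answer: 2996361/25 ≈ 1.1985e+5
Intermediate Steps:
m = ⅗ (m = (-6 + 9)/5 = (⅕)*3 = ⅗ ≈ 0.60000)
s = 289 (s = (1 - 18)² = (-17)² = 289)
(s - 13*(m - 5))² = (289 - 13*(⅗ - 5))² = (289 - 13*(-22/5))² = (289 + 286/5)² = (1731/5)² = 2996361/25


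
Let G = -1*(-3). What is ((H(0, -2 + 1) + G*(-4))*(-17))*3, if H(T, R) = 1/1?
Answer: 561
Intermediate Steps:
H(T, R) = 1
G = 3
((H(0, -2 + 1) + G*(-4))*(-17))*3 = ((1 + 3*(-4))*(-17))*3 = ((1 - 12)*(-17))*3 = -11*(-17)*3 = 187*3 = 561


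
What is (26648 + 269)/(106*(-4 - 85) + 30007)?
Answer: 26917/20573 ≈ 1.3084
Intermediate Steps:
(26648 + 269)/(106*(-4 - 85) + 30007) = 26917/(106*(-89) + 30007) = 26917/(-9434 + 30007) = 26917/20573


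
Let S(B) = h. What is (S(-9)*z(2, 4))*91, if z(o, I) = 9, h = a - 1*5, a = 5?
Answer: 0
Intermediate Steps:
h = 0 (h = 5 - 1*5 = 5 - 5 = 0)
S(B) = 0
(S(-9)*z(2, 4))*91 = (0*9)*91 = 0*91 = 0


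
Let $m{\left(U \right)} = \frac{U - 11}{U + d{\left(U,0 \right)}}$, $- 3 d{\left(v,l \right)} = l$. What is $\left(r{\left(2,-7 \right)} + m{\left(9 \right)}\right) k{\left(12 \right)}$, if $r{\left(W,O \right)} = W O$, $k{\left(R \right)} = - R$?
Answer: $\frac{512}{3} \approx 170.67$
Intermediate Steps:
$d{\left(v,l \right)} = - \frac{l}{3}$
$m{\left(U \right)} = \frac{-11 + U}{U}$ ($m{\left(U \right)} = \frac{U - 11}{U - 0} = \frac{-11 + U}{U + 0} = \frac{-11 + U}{U}$)
$r{\left(W,O \right)} = O W$
$\left(r{\left(2,-7 \right)} + m{\left(9 \right)}\right) k{\left(12 \right)} = \left(\left(-7\right) 2 + \frac{-11 + 9}{9}\right) \left(\left(-1\right) 12\right) = \left(-14 + \frac{1}{9} \left(-2\right)\right) \left(-12\right) = \left(-14 - \frac{2}{9}\right) \left(-12\right) = \left(- \frac{128}{9}\right) \left(-12\right) = \frac{512}{3}$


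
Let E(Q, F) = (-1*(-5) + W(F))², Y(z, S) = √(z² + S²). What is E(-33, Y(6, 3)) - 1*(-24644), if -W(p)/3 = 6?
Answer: 24813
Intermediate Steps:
W(p) = -18 (W(p) = -3*6 = -18)
Y(z, S) = √(S² + z²)
E(Q, F) = 169 (E(Q, F) = (-1*(-5) - 18)² = (5 - 18)² = (-13)² = 169)
E(-33, Y(6, 3)) - 1*(-24644) = 169 - 1*(-24644) = 169 + 24644 = 24813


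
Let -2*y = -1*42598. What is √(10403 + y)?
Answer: 11*√262 ≈ 178.05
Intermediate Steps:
y = 21299 (y = -(-1)*42598/2 = -½*(-42598) = 21299)
√(10403 + y) = √(10403 + 21299) = √31702 = 11*√262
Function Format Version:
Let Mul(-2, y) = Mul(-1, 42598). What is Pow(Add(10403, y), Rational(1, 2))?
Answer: Mul(11, Pow(262, Rational(1, 2))) ≈ 178.05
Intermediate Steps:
y = 21299 (y = Mul(Rational(-1, 2), Mul(-1, 42598)) = Mul(Rational(-1, 2), -42598) = 21299)
Pow(Add(10403, y), Rational(1, 2)) = Pow(Add(10403, 21299), Rational(1, 2)) = Pow(31702, Rational(1, 2)) = Mul(11, Pow(262, Rational(1, 2)))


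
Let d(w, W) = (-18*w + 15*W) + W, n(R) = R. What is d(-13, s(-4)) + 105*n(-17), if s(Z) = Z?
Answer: -1615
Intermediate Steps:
d(w, W) = -18*w + 16*W
d(-13, s(-4)) + 105*n(-17) = (-18*(-13) + 16*(-4)) + 105*(-17) = (234 - 64) - 1785 = 170 - 1785 = -1615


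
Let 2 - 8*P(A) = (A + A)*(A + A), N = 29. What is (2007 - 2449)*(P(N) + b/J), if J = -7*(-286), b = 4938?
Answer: 28437685/154 ≈ 1.8466e+5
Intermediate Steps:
J = 2002
P(A) = 1/4 - A**2/2 (P(A) = 1/4 - (A + A)*(A + A)/8 = 1/4 - 2*A*2*A/8 = 1/4 - A**2/2)
(2007 - 2449)*(P(N) + b/J) = (2007 - 2449)*((1/4 - 1/2*29**2) + 4938/2002) = -442*((1/4 - 1/2*841) + 4938*(1/2002)) = -442*((1/4 - 841/2) + 2469/1001) = -442*(-1681/4 + 2469/1001) = -442*(-1672805/4004) = 28437685/154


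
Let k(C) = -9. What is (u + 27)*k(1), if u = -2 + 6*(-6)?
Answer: 99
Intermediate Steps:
u = -38 (u = -2 - 36 = -38)
(u + 27)*k(1) = (-38 + 27)*(-9) = -11*(-9) = 99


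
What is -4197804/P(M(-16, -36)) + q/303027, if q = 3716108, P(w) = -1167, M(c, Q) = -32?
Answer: 425461550248/117877503 ≈ 3609.4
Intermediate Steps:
-4197804/P(M(-16, -36)) + q/303027 = -4197804/(-1167) + 3716108/303027 = -4197804*(-1/1167) + 3716108*(1/303027) = 1399268/389 + 3716108/303027 = 425461550248/117877503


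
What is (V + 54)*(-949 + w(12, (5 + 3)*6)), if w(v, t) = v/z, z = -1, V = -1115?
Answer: 1019621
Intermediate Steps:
w(v, t) = -v (w(v, t) = v/(-1) = v*(-1) = -v)
(V + 54)*(-949 + w(12, (5 + 3)*6)) = (-1115 + 54)*(-949 - 1*12) = -1061*(-949 - 12) = -1061*(-961) = 1019621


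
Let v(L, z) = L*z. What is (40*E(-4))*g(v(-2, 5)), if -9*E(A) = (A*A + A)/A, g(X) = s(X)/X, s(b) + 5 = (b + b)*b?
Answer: -260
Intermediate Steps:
s(b) = -5 + 2*b² (s(b) = -5 + (b + b)*b = -5 + (2*b)*b = -5 + 2*b²)
g(X) = (-5 + 2*X²)/X
E(A) = -(A + A²)/(9*A) (E(A) = -(A*A + A)/(9*A) = -(A² + A)/(9*A) = -(A + A²)/(9*A))
(40*E(-4))*g(v(-2, 5)) = (40*(-⅑ - ⅑*(-4)))*(-5/((-2*5)) + 2*(-2*5)) = (40*(-⅑ + 4/9))*(-5/(-10) + 2*(-10)) = (40*(⅓))*(-5*(-⅒) - 20) = 40*(½ - 20)/3 = (40/3)*(-39/2) = -260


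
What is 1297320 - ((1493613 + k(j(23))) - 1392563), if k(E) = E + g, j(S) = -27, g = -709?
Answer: 1197006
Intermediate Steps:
k(E) = -709 + E (k(E) = E - 709 = -709 + E)
1297320 - ((1493613 + k(j(23))) - 1392563) = 1297320 - ((1493613 + (-709 - 27)) - 1392563) = 1297320 - ((1493613 - 736) - 1392563) = 1297320 - (1492877 - 1392563) = 1297320 - 1*100314 = 1297320 - 100314 = 1197006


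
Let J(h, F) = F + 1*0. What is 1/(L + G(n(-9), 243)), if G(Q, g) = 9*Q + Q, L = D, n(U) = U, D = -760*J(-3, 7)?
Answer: -1/5410 ≈ -0.00018484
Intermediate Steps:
J(h, F) = F (J(h, F) = F + 0 = F)
D = -5320 (D = -760*7 = -5320)
L = -5320
G(Q, g) = 10*Q
1/(L + G(n(-9), 243)) = 1/(-5320 + 10*(-9)) = 1/(-5320 - 90) = 1/(-5410) = -1/5410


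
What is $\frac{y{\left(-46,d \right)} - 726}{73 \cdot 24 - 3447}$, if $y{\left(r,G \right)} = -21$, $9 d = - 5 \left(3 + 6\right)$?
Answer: $\frac{249}{565} \approx 0.44071$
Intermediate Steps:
$d = -5$ ($d = \frac{\left(-5\right) \left(3 + 6\right)}{9} = \frac{\left(-5\right) 9}{9} = \frac{1}{9} \left(-45\right) = -5$)
$\frac{y{\left(-46,d \right)} - 726}{73 \cdot 24 - 3447} = \frac{-21 - 726}{73 \cdot 24 - 3447} = - \frac{747}{1752 - 3447} = - \frac{747}{-1695} = \left(-747\right) \left(- \frac{1}{1695}\right) = \frac{249}{565}$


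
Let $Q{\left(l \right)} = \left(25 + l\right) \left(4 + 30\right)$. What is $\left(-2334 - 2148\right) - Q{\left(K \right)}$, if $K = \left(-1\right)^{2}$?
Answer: $-5366$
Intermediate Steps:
$K = 1$
$Q{\left(l \right)} = 850 + 34 l$ ($Q{\left(l \right)} = \left(25 + l\right) 34 = 850 + 34 l$)
$\left(-2334 - 2148\right) - Q{\left(K \right)} = \left(-2334 - 2148\right) - \left(850 + 34 \cdot 1\right) = \left(-2334 - 2148\right) - \left(850 + 34\right) = -4482 - 884 = -5366$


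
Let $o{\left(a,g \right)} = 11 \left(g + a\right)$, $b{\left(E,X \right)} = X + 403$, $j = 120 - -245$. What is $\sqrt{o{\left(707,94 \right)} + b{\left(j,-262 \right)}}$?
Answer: $2 \sqrt{2238} \approx 94.615$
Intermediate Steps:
$j = 365$ ($j = 120 + 245 = 365$)
$b{\left(E,X \right)} = 403 + X$
$o{\left(a,g \right)} = 11 a + 11 g$ ($o{\left(a,g \right)} = 11 \left(a + g\right) = 11 a + 11 g$)
$\sqrt{o{\left(707,94 \right)} + b{\left(j,-262 \right)}} = \sqrt{\left(11 \cdot 707 + 11 \cdot 94\right) + \left(403 - 262\right)} = \sqrt{\left(7777 + 1034\right) + 141} = \sqrt{8811 + 141} = \sqrt{8952} = 2 \sqrt{2238}$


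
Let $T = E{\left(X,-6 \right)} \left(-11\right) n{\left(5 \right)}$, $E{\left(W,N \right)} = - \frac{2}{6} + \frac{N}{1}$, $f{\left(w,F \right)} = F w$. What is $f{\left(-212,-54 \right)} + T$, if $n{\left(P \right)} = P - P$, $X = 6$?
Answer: $11448$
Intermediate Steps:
$n{\left(P \right)} = 0$
$E{\left(W,N \right)} = - \frac{1}{3} + N$ ($E{\left(W,N \right)} = \left(-2\right) \frac{1}{6} + N 1 = - \frac{1}{3} + N$)
$T = 0$ ($T = \left(- \frac{1}{3} - 6\right) \left(-11\right) 0 = \left(- \frac{19}{3}\right) \left(-11\right) 0 = \frac{209}{3} \cdot 0 = 0$)
$f{\left(-212,-54 \right)} + T = \left(-54\right) \left(-212\right) + 0 = 11448 + 0 = 11448$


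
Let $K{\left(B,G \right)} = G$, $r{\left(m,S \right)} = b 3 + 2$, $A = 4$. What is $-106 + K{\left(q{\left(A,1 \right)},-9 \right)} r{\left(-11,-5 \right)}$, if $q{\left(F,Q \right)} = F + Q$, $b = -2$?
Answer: $-70$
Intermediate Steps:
$r{\left(m,S \right)} = -4$ ($r{\left(m,S \right)} = \left(-2\right) 3 + 2 = -6 + 2 = -4$)
$-106 + K{\left(q{\left(A,1 \right)},-9 \right)} r{\left(-11,-5 \right)} = -106 - -36 = -106 + 36 = -70$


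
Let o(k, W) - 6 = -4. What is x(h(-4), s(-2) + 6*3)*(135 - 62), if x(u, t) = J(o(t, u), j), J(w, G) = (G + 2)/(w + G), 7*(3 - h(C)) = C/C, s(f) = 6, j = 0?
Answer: 73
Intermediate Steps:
o(k, W) = 2 (o(k, W) = 6 - 4 = 2)
h(C) = 20/7 (h(C) = 3 - C/(7*C) = 3 - ⅐*1 = 3 - ⅐ = 20/7)
J(w, G) = (2 + G)/(G + w)
x(u, t) = 1 (x(u, t) = (2 + 0)/(0 + 2) = 2/2 = (½)*2 = 1)
x(h(-4), s(-2) + 6*3)*(135 - 62) = 1*(135 - 62) = 1*73 = 73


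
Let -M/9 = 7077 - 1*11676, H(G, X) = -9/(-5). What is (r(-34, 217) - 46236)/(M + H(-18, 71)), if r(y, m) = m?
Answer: -230095/206964 ≈ -1.1118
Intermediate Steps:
H(G, X) = 9/5 (H(G, X) = -9*(-⅕) = 9/5)
M = 41391 (M = -9*(7077 - 1*11676) = -9*(7077 - 11676) = -9*(-4599) = 41391)
(r(-34, 217) - 46236)/(M + H(-18, 71)) = (217 - 46236)/(41391 + 9/5) = -46019/206964/5 = -46019*5/206964 = -230095/206964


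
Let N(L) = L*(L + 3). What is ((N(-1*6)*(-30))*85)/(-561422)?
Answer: 22950/280711 ≈ 0.081757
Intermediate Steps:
N(L) = L*(3 + L)
((N(-1*6)*(-30))*85)/(-561422) = ((((-1*6)*(3 - 1*6))*(-30))*85)/(-561422) = ((-6*(3 - 6)*(-30))*85)*(-1/561422) = ((-6*(-3)*(-30))*85)*(-1/561422) = ((18*(-30))*85)*(-1/561422) = -540*85*(-1/561422) = -45900*(-1/561422) = 22950/280711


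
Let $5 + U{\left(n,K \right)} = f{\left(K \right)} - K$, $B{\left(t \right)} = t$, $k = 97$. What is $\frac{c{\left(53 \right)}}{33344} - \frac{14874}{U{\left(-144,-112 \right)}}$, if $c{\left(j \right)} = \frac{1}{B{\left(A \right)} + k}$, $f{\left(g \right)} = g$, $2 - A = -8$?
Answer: $\frac{53067576197}{17839040} \approx 2974.8$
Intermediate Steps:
$A = 10$ ($A = 2 - -8 = 2 + 8 = 10$)
$c{\left(j \right)} = \frac{1}{107}$ ($c{\left(j \right)} = \frac{1}{10 + 97} = \frac{1}{107}$)
$U{\left(n,K \right)} = -5$ ($U{\left(n,K \right)} = -5 + \left(K - K\right) = -5 + 0 = -5$)
$\frac{c{\left(53 \right)}}{33344} - \frac{14874}{U{\left(-144,-112 \right)}} = \frac{1}{107 \cdot 33344} - \frac{14874}{-5} = \frac{1}{107} \cdot \frac{1}{33344} - - \frac{14874}{5} = \frac{1}{3567808} + \frac{14874}{5} = \frac{53067576197}{17839040}$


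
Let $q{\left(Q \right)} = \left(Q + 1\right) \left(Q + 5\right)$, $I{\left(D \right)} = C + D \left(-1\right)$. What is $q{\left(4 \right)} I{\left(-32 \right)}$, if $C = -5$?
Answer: $1215$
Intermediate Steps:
$I{\left(D \right)} = -5 - D$ ($I{\left(D \right)} = -5 + D \left(-1\right) = -5 - D$)
$q{\left(Q \right)} = \left(1 + Q\right) \left(5 + Q\right)$
$q{\left(4 \right)} I{\left(-32 \right)} = \left(5 + 4^{2} + 6 \cdot 4\right) \left(-5 - -32\right) = \left(5 + 16 + 24\right) \left(-5 + 32\right) = 45 \cdot 27 = 1215$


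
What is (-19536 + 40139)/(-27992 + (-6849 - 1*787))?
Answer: -20603/35628 ≈ -0.57828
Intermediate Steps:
(-19536 + 40139)/(-27992 + (-6849 - 1*787)) = 20603/(-27992 + (-6849 - 787)) = 20603/(-27992 - 7636) = 20603/(-35628) = 20603*(-1/35628) = -20603/35628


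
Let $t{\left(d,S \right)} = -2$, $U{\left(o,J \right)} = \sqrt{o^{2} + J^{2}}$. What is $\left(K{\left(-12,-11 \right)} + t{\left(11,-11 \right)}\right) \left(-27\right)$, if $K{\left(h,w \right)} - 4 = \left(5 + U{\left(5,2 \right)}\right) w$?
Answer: $1431 + 297 \sqrt{29} \approx 3030.4$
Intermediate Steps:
$U{\left(o,J \right)} = \sqrt{J^{2} + o^{2}}$
$K{\left(h,w \right)} = 4 + w \left(5 + \sqrt{29}\right)$ ($K{\left(h,w \right)} = 4 + \left(5 + \sqrt{2^{2} + 5^{2}}\right) w = 4 + \left(5 + \sqrt{4 + 25}\right) w = 4 + \left(5 + \sqrt{29}\right) w = 4 + w \left(5 + \sqrt{29}\right)$)
$\left(K{\left(-12,-11 \right)} + t{\left(11,-11 \right)}\right) \left(-27\right) = \left(\left(4 + 5 \left(-11\right) - 11 \sqrt{29}\right) - 2\right) \left(-27\right) = \left(\left(4 - 55 - 11 \sqrt{29}\right) - 2\right) \left(-27\right) = \left(\left(-51 - 11 \sqrt{29}\right) - 2\right) \left(-27\right) = \left(-53 - 11 \sqrt{29}\right) \left(-27\right) = 1431 + 297 \sqrt{29}$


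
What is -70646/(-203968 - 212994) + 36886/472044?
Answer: 12182020189/49206102582 ≈ 0.24757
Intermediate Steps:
-70646/(-203968 - 212994) + 36886/472044 = -70646/(-416962) + 36886*(1/472044) = -70646*(-1/416962) + 18443/236022 = 35323/208481 + 18443/236022 = 12182020189/49206102582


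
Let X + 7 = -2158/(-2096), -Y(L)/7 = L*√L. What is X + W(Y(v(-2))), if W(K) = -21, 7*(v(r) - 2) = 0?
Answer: -28265/1048 ≈ -26.970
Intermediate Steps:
v(r) = 2 (v(r) = 2 + (⅐)*0 = 2 + 0 = 2)
Y(L) = -7*L^(3/2) (Y(L) = -7*L*√L = -7*L^(3/2))
X = -6257/1048 (X = -7 - 2158/(-2096) = -7 - 2158*(-1/2096) = -7 + 1079/1048 = -6257/1048 ≈ -5.9704)
X + W(Y(v(-2))) = -6257/1048 - 21 = -28265/1048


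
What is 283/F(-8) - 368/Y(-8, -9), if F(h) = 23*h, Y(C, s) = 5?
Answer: -69127/920 ≈ -75.138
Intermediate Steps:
283/F(-8) - 368/Y(-8, -9) = 283/((23*(-8))) - 368/5 = 283/(-184) - 368*⅕ = 283*(-1/184) - 368/5 = -283/184 - 368/5 = -69127/920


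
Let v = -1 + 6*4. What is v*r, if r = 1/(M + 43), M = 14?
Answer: 23/57 ≈ 0.40351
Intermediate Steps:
v = 23 (v = -1 + 24 = 23)
r = 1/57 (r = 1/(14 + 43) = 1/57 ≈ 0.017544)
v*r = 23*(1/57) = 23/57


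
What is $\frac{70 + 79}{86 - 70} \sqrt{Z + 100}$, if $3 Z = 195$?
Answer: $\frac{149 \sqrt{165}}{16} \approx 119.62$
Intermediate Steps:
$Z = 65$ ($Z = \frac{1}{3} \cdot 195 = 65$)
$\frac{70 + 79}{86 - 70} \sqrt{Z + 100} = \frac{70 + 79}{86 - 70} \sqrt{65 + 100} = \frac{149}{16} \sqrt{165} = 149 \cdot \frac{1}{16} \sqrt{165} = \frac{149 \sqrt{165}}{16}$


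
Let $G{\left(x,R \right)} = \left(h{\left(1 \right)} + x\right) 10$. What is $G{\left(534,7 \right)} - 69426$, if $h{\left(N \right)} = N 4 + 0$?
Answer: $-64046$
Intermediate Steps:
$h{\left(N \right)} = 4 N$ ($h{\left(N \right)} = 4 N + 0 = 4 N$)
$G{\left(x,R \right)} = 40 + 10 x$ ($G{\left(x,R \right)} = \left(4 \cdot 1 + x\right) 10 = \left(4 + x\right) 10 = 40 + 10 x$)
$G{\left(534,7 \right)} - 69426 = \left(40 + 10 \cdot 534\right) - 69426 = \left(40 + 5340\right) - 69426 = 5380 - 69426 = -64046$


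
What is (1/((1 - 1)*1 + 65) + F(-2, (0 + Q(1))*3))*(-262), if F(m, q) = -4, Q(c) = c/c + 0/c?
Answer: 67858/65 ≈ 1044.0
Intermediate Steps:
Q(c) = 1 (Q(c) = 1 + 0 = 1)
(1/((1 - 1)*1 + 65) + F(-2, (0 + Q(1))*3))*(-262) = (1/((1 - 1)*1 + 65) - 4)*(-262) = (1/(0*1 + 65) - 4)*(-262) = (1/(0 + 65) - 4)*(-262) = (1/65 - 4)*(-262) = -259/65*(-262) = 67858/65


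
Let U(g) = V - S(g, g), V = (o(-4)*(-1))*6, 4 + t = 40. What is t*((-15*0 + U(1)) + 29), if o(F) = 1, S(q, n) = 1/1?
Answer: 792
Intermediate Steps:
t = 36 (t = -4 + 40 = 36)
S(q, n) = 1
V = -6 (V = (1*(-1))*6 = -1*6 = -6)
U(g) = -7 (U(g) = -6 - 1*1 = -6 - 1 = -7)
t*((-15*0 + U(1)) + 29) = 36*((-15*0 - 7) + 29) = 36*((-3*0 - 7) + 29) = 36*((0 - 7) + 29) = 36*(-7 + 29) = 36*22 = 792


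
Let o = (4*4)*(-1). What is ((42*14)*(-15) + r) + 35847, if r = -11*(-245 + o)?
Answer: 29898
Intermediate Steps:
o = -16 (o = 16*(-1) = -16)
r = 2871 (r = -11*(-245 - 16) = -11*(-261) = 2871)
((42*14)*(-15) + r) + 35847 = ((42*14)*(-15) + 2871) + 35847 = (588*(-15) + 2871) + 35847 = (-8820 + 2871) + 35847 = -5949 + 35847 = 29898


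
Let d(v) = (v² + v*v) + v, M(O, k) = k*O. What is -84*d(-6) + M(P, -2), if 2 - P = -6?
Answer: -5560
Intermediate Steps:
P = 8 (P = 2 - 1*(-6) = 2 + 6 = 8)
M(O, k) = O*k
d(v) = v + 2*v² (d(v) = (v² + v²) + v = 2*v² + v = v + 2*v²)
-84*d(-6) + M(P, -2) = -(-504)*(1 + 2*(-6)) + 8*(-2) = -(-504)*(1 - 12) - 16 = -(-504)*(-11) - 16 = -84*66 - 16 = -5544 - 16 = -5560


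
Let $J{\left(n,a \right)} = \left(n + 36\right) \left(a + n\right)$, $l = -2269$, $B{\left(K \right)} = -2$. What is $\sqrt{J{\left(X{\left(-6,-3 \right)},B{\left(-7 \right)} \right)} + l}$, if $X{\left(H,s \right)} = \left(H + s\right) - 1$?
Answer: $i \sqrt{2581} \approx 50.804 i$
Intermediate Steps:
$X{\left(H,s \right)} = -1 + H + s$
$J{\left(n,a \right)} = \left(36 + n\right) \left(a + n\right)$
$\sqrt{J{\left(X{\left(-6,-3 \right)},B{\left(-7 \right)} \right)} + l} = \sqrt{\left(\left(-1 - 6 - 3\right)^{2} + 36 \left(-2\right) + 36 \left(-1 - 6 - 3\right) - 2 \left(-1 - 6 - 3\right)\right) - 2269} = \sqrt{\left(\left(-10\right)^{2} - 72 + 36 \left(-10\right) - -20\right) - 2269} = \sqrt{\left(100 - 72 - 360 + 20\right) - 2269} = \sqrt{-312 - 2269} = \sqrt{-2581} = i \sqrt{2581}$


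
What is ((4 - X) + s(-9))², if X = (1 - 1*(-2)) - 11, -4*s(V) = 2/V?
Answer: 47089/324 ≈ 145.34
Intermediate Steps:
s(V) = -1/(2*V)
X = -8 (X = (1 + 2) - 11 = 3 - 11 = -8)
((4 - X) + s(-9))² = ((4 - 1*(-8)) - ½/(-9))² = ((4 + 8) - ½*(-⅑))² = (12 + 1/18)² = (217/18)² = 47089/324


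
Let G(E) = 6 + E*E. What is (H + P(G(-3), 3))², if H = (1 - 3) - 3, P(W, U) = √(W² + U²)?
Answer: 259 - 30*√26 ≈ 106.03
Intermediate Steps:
G(E) = 6 + E²
P(W, U) = √(U² + W²)
H = -5 (H = -2 - 3 = -5)
(H + P(G(-3), 3))² = (-5 + √(3² + (6 + (-3)²)²))² = (-5 + √(9 + (6 + 9)²))² = (-5 + √(9 + 15²))² = (-5 + √(9 + 225))² = (-5 + √234)² = (-5 + 3*√26)²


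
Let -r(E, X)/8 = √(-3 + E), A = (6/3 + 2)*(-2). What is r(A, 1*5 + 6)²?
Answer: -704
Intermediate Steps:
A = -8 (A = (6*(⅓) + 2)*(-2) = (2 + 2)*(-2) = 4*(-2) = -8)
r(E, X) = -8*√(-3 + E)
r(A, 1*5 + 6)² = (-8*√(-3 - 8))² = (-8*I*√11)² = -704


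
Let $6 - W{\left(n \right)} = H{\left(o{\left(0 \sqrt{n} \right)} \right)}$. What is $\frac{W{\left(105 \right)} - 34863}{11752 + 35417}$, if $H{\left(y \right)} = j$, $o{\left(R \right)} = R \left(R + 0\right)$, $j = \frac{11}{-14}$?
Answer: $- \frac{487987}{660366} \approx -0.73896$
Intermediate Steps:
$j = - \frac{11}{14}$ ($j = 11 \left(- \frac{1}{14}\right) = - \frac{11}{14} \approx -0.78571$)
$o{\left(R \right)} = R^{2}$ ($o{\left(R \right)} = R R = R^{2}$)
$H{\left(y \right)} = - \frac{11}{14}$
$W{\left(n \right)} = \frac{95}{14}$ ($W{\left(n \right)} = 6 - - \frac{11}{14} = 6 + \frac{11}{14} = \frac{95}{14}$)
$\frac{W{\left(105 \right)} - 34863}{11752 + 35417} = \frac{\frac{95}{14} - 34863}{11752 + 35417} = - \frac{487987}{14 \cdot 47169} = \left(- \frac{487987}{14}\right) \frac{1}{47169} = - \frac{487987}{660366}$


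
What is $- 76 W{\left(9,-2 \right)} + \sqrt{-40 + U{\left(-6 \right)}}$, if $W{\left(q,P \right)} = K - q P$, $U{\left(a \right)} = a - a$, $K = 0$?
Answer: $-1368 + 2 i \sqrt{10} \approx -1368.0 + 6.3246 i$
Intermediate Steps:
$U{\left(a \right)} = 0$
$W{\left(q,P \right)} = - P q$ ($W{\left(q,P \right)} = 0 - q P = 0 - P q = - P q$)
$- 76 W{\left(9,-2 \right)} + \sqrt{-40 + U{\left(-6 \right)}} = - 76 \left(\left(-1\right) \left(-2\right) 9\right) + \sqrt{-40 + 0} = \left(-76\right) 18 + \sqrt{-40} = -1368 + 2 i \sqrt{10}$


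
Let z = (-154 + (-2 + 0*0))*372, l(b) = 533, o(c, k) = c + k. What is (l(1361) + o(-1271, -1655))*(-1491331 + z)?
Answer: 3707625659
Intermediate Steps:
z = -58032 (z = (-154 + (-2 + 0))*372 = (-154 - 2)*372 = -156*372 = -58032)
(l(1361) + o(-1271, -1655))*(-1491331 + z) = (533 + (-1271 - 1655))*(-1491331 - 58032) = (533 - 2926)*(-1549363) = -2393*(-1549363) = 3707625659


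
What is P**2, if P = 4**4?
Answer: 65536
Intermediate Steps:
P = 256
P**2 = 256**2 = 65536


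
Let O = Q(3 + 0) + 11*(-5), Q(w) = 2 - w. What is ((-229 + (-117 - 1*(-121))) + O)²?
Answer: 78961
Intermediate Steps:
O = -56 (O = (2 - (3 + 0)) + 11*(-5) = (2 - 1*3) - 55 = (2 - 3) - 55 = -1 - 55 = -56)
((-229 + (-117 - 1*(-121))) + O)² = ((-229 + (-117 - 1*(-121))) - 56)² = ((-229 + (-117 + 121)) - 56)² = ((-229 + 4) - 56)² = (-225 - 56)² = (-281)² = 78961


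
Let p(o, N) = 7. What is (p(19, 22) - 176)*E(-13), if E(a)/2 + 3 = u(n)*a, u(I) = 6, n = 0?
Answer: 27378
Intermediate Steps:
E(a) = -6 + 12*a (E(a) = -6 + 2*(6*a) = -6 + 12*a)
(p(19, 22) - 176)*E(-13) = (7 - 176)*(-6 + 12*(-13)) = -169*(-6 - 156) = -169*(-162) = 27378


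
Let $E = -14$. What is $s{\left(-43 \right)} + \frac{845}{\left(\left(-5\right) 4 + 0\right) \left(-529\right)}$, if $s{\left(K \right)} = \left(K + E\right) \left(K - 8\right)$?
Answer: $\frac{6151381}{2116} \approx 2907.1$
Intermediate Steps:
$s{\left(K \right)} = \left(-14 + K\right) \left(-8 + K\right)$ ($s{\left(K \right)} = \left(K - 14\right) \left(K - 8\right) = \left(-14 + K\right) \left(-8 + K\right)$)
$s{\left(-43 \right)} + \frac{845}{\left(\left(-5\right) 4 + 0\right) \left(-529\right)} = \left(112 + \left(-43\right)^{2} - -946\right) + \frac{845}{\left(\left(-5\right) 4 + 0\right) \left(-529\right)} = \left(112 + 1849 + 946\right) + \frac{845}{\left(-20 + 0\right) \left(-529\right)} = 2907 + \frac{845}{\left(-20\right) \left(-529\right)} = 2907 + \frac{845}{10580} = 2907 + 845 \cdot \frac{1}{10580} = 2907 + \frac{169}{2116} = \frac{6151381}{2116}$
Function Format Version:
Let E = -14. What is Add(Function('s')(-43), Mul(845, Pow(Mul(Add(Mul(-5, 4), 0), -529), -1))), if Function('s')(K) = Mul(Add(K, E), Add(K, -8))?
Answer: Rational(6151381, 2116) ≈ 2907.1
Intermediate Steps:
Function('s')(K) = Mul(Add(-14, K), Add(-8, K)) (Function('s')(K) = Mul(Add(K, -14), Add(K, -8)) = Mul(Add(-14, K), Add(-8, K)))
Add(Function('s')(-43), Mul(845, Pow(Mul(Add(Mul(-5, 4), 0), -529), -1))) = Add(Add(112, Pow(-43, 2), Mul(-22, -43)), Mul(845, Pow(Mul(Add(Mul(-5, 4), 0), -529), -1))) = Add(Add(112, 1849, 946), Mul(845, Pow(Mul(Add(-20, 0), -529), -1))) = Add(2907, Mul(845, Pow(Mul(-20, -529), -1))) = Add(2907, Mul(845, Pow(10580, -1))) = Add(2907, Mul(845, Rational(1, 10580))) = Add(2907, Rational(169, 2116)) = Rational(6151381, 2116)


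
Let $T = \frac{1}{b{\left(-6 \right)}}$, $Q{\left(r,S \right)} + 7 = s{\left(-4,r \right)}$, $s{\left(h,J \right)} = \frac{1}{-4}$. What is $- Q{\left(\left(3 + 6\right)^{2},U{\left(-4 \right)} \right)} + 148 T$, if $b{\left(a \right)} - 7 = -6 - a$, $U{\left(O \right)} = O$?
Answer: $\frac{795}{28} \approx 28.393$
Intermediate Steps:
$s{\left(h,J \right)} = - \frac{1}{4}$
$Q{\left(r,S \right)} = - \frac{29}{4}$ ($Q{\left(r,S \right)} = -7 - \frac{1}{4} = - \frac{29}{4}$)
$b{\left(a \right)} = 1 - a$ ($b{\left(a \right)} = 7 - \left(6 + a\right) = 1 - a$)
$T = \frac{1}{7}$ ($T = \frac{1}{1 - -6} = \frac{1}{1 + 6} = \frac{1}{7} \approx 0.14286$)
$- Q{\left(\left(3 + 6\right)^{2},U{\left(-4 \right)} \right)} + 148 T = \left(-1\right) \left(- \frac{29}{4}\right) + 148 \cdot \frac{1}{7} = \frac{29}{4} + \frac{148}{7} = \frac{795}{28}$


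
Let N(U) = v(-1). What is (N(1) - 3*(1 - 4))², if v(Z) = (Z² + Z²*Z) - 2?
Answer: 49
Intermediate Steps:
v(Z) = -2 + Z² + Z³ (v(Z) = (Z² + Z³) - 2 = -2 + Z² + Z³)
N(U) = -2 (N(U) = -2 + (-1)² + (-1)³ = -2 + 1 - 1 = -2)
(N(1) - 3*(1 - 4))² = (-2 - 3*(1 - 4))² = (-2 - 3*(-3))² = (-2 + 9)² = 7² = 49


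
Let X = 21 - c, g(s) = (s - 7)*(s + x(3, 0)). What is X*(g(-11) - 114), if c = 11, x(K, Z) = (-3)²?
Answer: -780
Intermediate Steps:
x(K, Z) = 9
g(s) = (-7 + s)*(9 + s) (g(s) = (s - 7)*(s + 9) = (-7 + s)*(9 + s))
X = 10 (X = 21 - 1*11 = 21 - 11 = 10)
X*(g(-11) - 114) = 10*((-63 + (-11)² + 2*(-11)) - 114) = 10*((-63 + 121 - 22) - 114) = 10*(36 - 114) = 10*(-78) = -780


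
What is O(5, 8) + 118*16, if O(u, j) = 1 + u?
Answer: 1894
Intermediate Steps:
O(5, 8) + 118*16 = (1 + 5) + 118*16 = 6 + 1888 = 1894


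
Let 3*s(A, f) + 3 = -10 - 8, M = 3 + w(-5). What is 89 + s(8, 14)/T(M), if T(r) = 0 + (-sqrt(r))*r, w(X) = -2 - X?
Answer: 89 + 7*sqrt(6)/36 ≈ 89.476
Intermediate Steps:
M = 6 (M = 3 + (-2 - 1*(-5)) = 3 + (-2 + 5) = 3 + 3 = 6)
T(r) = -r**(3/2) (T(r) = 0 - r**(3/2) = -r**(3/2))
s(A, f) = -7 (s(A, f) = -1 + (-10 - 8)/3 = -1 + (1/3)*(-18) = -1 - 6 = -7)
89 + s(8, 14)/T(M) = 89 - 7*(-sqrt(6)/36) = 89 - (-7)*sqrt(6)/36 = 89 + 7*sqrt(6)/36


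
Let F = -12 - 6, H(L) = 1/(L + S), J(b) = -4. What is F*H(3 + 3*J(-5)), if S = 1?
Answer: 9/4 ≈ 2.2500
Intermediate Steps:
H(L) = 1/(1 + L) (H(L) = 1/(L + 1) = 1/(1 + L))
F = -18
F*H(3 + 3*J(-5)) = -18/(1 + (3 + 3*(-4))) = -18/(1 + (3 - 12)) = -18/(1 - 9) = -18/(-8) = -18*(-⅛) = 9/4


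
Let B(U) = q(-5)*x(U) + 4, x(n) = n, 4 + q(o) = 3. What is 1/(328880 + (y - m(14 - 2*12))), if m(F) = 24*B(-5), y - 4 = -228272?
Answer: 1/100396 ≈ 9.9606e-6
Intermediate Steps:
y = -228268 (y = 4 - 228272 = -228268)
q(o) = -1 (q(o) = -4 + 3 = -1)
B(U) = 4 - U (B(U) = -U + 4 = 4 - U)
m(F) = 216 (m(F) = 24*(4 - 1*(-5)) = 24*(4 + 5) = 24*9 = 216)
1/(328880 + (y - m(14 - 2*12))) = 1/(328880 + (-228268 - 1*216)) = 1/(328880 + (-228268 - 216)) = 1/(328880 - 228484) = 1/100396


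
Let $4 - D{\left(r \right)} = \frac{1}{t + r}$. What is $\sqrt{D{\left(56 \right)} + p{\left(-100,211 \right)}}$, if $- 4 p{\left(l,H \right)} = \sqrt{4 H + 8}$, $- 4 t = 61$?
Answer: $\frac{\sqrt{422496 - 53138 \sqrt{213}}}{326} \approx 1.8226 i$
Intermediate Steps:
$t = - \frac{61}{4}$ ($t = \left(- \frac{1}{4}\right) 61 = - \frac{61}{4} \approx -15.25$)
$D{\left(r \right)} = 4 - \frac{1}{- \frac{61}{4} + r}$
$p{\left(l,H \right)} = - \frac{\sqrt{8 + 4 H}}{4}$ ($p{\left(l,H \right)} = - \frac{\sqrt{4 H + 8}}{4} = - \frac{\sqrt{8 + 4 H}}{4}$)
$\sqrt{D{\left(56 \right)} + p{\left(-100,211 \right)}} = \sqrt{\frac{8 \left(-31 + 2 \cdot 56\right)}{-61 + 4 \cdot 56} - \frac{\sqrt{2 + 211}}{2}} = \sqrt{\frac{8 \left(-31 + 112\right)}{-61 + 224} - \frac{\sqrt{213}}{2}} = \sqrt{8 \cdot \frac{1}{163} \cdot 81 - \frac{\sqrt{213}}{2}} = \sqrt{\frac{648}{163} - \frac{\sqrt{213}}{2}}$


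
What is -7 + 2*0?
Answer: -7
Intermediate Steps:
-7 + 2*0 = -7 + 0 = -7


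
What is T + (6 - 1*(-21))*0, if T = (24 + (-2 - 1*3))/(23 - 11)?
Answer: 19/12 ≈ 1.5833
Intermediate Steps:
T = 19/12 (T = (24 + (-2 - 3))/12 = (24 - 5)*(1/12) = 19*(1/12) = 19/12 ≈ 1.5833)
T + (6 - 1*(-21))*0 = 19/12 + (6 - 1*(-21))*0 = 19/12 + (6 + 21)*0 = 19/12 + 27*0 = 19/12 + 0 = 19/12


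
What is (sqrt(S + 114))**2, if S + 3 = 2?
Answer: 113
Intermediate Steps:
S = -1 (S = -3 + 2 = -1)
(sqrt(S + 114))**2 = (sqrt(-1 + 114))**2 = (sqrt(113))**2 = 113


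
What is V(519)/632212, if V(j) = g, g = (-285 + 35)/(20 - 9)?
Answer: -125/3477166 ≈ -3.5949e-5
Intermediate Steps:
g = -250/11 ≈ -22.727
V(j) = -250/11
V(519)/632212 = -250/11/632212 = -250/11*1/632212 = -125/3477166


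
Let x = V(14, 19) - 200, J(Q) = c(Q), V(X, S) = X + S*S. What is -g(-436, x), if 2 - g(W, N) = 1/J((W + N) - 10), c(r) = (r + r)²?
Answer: -587527/293764 ≈ -2.0000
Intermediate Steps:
V(X, S) = X + S²
c(r) = 4*r² (c(r) = (2*r)² = 4*r²)
J(Q) = 4*Q²
x = 175 (x = (14 + 19²) - 200 = (14 + 361) - 200 = 375 - 200 = 175)
g(W, N) = 2 - 1/(4*(-10 + N + W)²) (g(W, N) = 2 - 1/(4*((W + N) - 10)²) = 2 - 1/(4*((N + W) - 10)²) = 2 - 1/(4*(-10 + N + W)²))
-g(-436, x) = -(2 - 1/(4*(-10 + 175 - 436)²)) = -(2 - ¼/(-271)²) = -(2 - ¼*1/73441) = -(2 - 1/293764) = -1*587527/293764 = -587527/293764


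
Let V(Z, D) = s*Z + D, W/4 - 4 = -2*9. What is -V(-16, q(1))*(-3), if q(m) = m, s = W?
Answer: 2691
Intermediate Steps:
W = -56 (W = 16 + 4*(-2*9) = 16 + 4*(-18) = 16 - 72 = -56)
s = -56
V(Z, D) = D - 56*Z (V(Z, D) = -56*Z + D = D - 56*Z)
-V(-16, q(1))*(-3) = -(1 - 56*(-16))*(-3) = -(1 + 896)*(-3) = -897*(-3) = -1*(-2691) = 2691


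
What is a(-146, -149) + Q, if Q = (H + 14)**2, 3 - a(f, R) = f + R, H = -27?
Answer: 467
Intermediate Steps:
a(f, R) = 3 - R - f (a(f, R) = 3 - (f + R) = 3 - (R + f) = 3 + (-R - f) = 3 - R - f)
Q = 169 (Q = (-27 + 14)**2 = (-13)**2 = 169)
a(-146, -149) + Q = (3 - 1*(-149) - 1*(-146)) + 169 = (3 + 149 + 146) + 169 = 298 + 169 = 467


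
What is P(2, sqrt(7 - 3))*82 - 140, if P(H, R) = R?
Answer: 24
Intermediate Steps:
P(2, sqrt(7 - 3))*82 - 140 = sqrt(7 - 3)*82 - 140 = sqrt(4)*82 - 140 = 2*82 - 140 = 164 - 140 = 24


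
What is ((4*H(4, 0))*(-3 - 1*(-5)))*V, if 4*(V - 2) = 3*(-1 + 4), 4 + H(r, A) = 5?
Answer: 34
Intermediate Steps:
H(r, A) = 1 (H(r, A) = -4 + 5 = 1)
V = 17/4 (V = 2 + (3*(-1 + 4))/4 = 2 + (3*3)/4 = 2 + (¼)*9 = 2 + 9/4 = 17/4 ≈ 4.2500)
((4*H(4, 0))*(-3 - 1*(-5)))*V = ((4*1)*(-3 - 1*(-5)))*(17/4) = (4*(-3 + 5))*(17/4) = (4*2)*(17/4) = 8*(17/4) = 34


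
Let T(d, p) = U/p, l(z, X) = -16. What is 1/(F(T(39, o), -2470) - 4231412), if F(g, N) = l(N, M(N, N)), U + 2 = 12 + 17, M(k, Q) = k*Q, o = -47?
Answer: -1/4231428 ≈ -2.3633e-7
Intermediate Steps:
M(k, Q) = Q*k
U = 27 (U = -2 + (12 + 17) = -2 + 29 = 27)
T(d, p) = 27/p
F(g, N) = -16
1/(F(T(39, o), -2470) - 4231412) = 1/(-16 - 4231412) = 1/(-4231428) = -1/4231428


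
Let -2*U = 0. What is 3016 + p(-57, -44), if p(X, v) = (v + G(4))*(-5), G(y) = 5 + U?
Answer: 3211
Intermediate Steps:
U = 0 (U = -½*0 = 0)
G(y) = 5 (G(y) = 5 + 0 = 5)
p(X, v) = -25 - 5*v (p(X, v) = (v + 5)*(-5) = (5 + v)*(-5) = -25 - 5*v)
3016 + p(-57, -44) = 3016 + (-25 - 5*(-44)) = 3016 + (-25 + 220) = 3016 + 195 = 3211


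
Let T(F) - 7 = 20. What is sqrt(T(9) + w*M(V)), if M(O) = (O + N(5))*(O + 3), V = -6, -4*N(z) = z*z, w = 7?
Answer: sqrt(1137)/2 ≈ 16.860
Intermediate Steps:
T(F) = 27 (T(F) = 7 + 20 = 27)
N(z) = -z**2/4 (N(z) = -z*z/4 = -z**2/4)
M(O) = (3 + O)*(-25/4 + O) (M(O) = (O - 1/4*5**2)*(O + 3) = (O - 1/4*25)*(3 + O) = (O - 25/4)*(3 + O) = (-25/4 + O)*(3 + O) = (3 + O)*(-25/4 + O))
sqrt(T(9) + w*M(V)) = sqrt(27 + 7*(-75/4 + (-6)**2 - 13/4*(-6))) = sqrt(27 + 7*(-75/4 + 36 + 39/2)) = sqrt(27 + 7*(147/4)) = sqrt(27 + 1029/4) = sqrt(1137/4) = sqrt(1137)/2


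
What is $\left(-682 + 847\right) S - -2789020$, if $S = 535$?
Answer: $2877295$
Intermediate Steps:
$\left(-682 + 847\right) S - -2789020 = \left(-682 + 847\right) 535 - -2789020 = 165 \cdot 535 + 2789020 = 88275 + 2789020 = 2877295$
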